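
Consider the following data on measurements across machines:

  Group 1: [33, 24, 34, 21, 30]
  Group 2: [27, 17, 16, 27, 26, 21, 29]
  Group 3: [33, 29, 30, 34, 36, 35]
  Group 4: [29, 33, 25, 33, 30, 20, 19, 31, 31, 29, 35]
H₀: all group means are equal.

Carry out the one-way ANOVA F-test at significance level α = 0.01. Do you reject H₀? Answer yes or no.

Group means [28.40, 23.29, 32.83, 28.64], grand mean 28.172
SSB = Σnᵢ(x̄ᵢ−x̄)² = 300.131; SSW = ΣΣ(x−x̄ᵢ)² = 606.007
MSB = 300.131/3 = 100.0435; MSW = 606.007/25 = 24.2403
F = MSB/MSW = 4.1272
df = (3, 25)
p-value (upper-tail) = 0.01657
At α=0.01: p ≥ α → fail to reject H₀

reject H₀: no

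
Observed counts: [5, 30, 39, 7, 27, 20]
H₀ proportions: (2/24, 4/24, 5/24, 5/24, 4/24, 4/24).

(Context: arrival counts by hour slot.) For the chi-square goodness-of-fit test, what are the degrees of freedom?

df = k − 1 = 6 − 1 = 5

degrees of freedom = 5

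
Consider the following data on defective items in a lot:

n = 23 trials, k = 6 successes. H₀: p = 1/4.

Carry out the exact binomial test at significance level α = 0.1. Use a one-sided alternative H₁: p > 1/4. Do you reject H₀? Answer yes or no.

Exact binomial: n=23, k=6, p₀=1/4=0.2500
P(X≥6) from Σ C(n,i)·p₀^i·(1−p₀)^(n−i)
p-value (one-sided, H₁ greater) = 0.53153
At α=0.1: p ≥ α → fail to reject H₀

reject H₀: no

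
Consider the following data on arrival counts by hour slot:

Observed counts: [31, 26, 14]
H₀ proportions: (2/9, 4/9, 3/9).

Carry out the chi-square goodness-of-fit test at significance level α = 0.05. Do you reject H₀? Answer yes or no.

n = 71; E_i = n·p_i = [15.78, 31.56, 23.67]
χ² = (31−15.78)²/15.78 + (26−31.56)²/31.56 + (14−23.67)²/23.67 = 19.6127
df = 2
p-value (upper-tail) = 0.00006
At α=0.05: p < α → reject H₀

reject H₀: yes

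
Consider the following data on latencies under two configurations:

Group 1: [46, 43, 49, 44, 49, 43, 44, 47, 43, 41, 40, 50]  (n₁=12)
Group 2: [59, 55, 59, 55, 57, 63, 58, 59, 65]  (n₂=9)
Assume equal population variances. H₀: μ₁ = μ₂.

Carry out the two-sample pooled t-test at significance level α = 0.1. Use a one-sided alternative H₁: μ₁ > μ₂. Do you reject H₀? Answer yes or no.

reject H₀: no

x̄₁=44.917, s₁=3.260, n₁=12
x̄₂=58.889, s₂=3.333, n₂=9
s_p² = [11·3.260² + 8·3.333²]/19 = 10.8319
SE = √(s_p²·(1/12+1/9)) = 1.4513
t = (44.917−58.889)/1.4513 = -9.6276
df = 19
p-value (one-sided, H₁ greater) = 1.00000
At α=0.1: p ≥ α → fail to reject H₀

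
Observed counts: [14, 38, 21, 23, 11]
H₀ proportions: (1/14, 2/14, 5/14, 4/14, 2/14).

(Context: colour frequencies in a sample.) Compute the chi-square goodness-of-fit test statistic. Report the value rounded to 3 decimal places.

n = 107; E_i = n·p_i = [7.64, 15.29, 38.21, 30.57, 15.29]
χ² = (14−7.64)²/7.64 + (38−15.29)²/15.29 + (21−38.21)²/38.21 + (23−30.57)²/30.57 + (11−15.29)²/15.29 = 49.8720
df = 4

test statistic = 49.872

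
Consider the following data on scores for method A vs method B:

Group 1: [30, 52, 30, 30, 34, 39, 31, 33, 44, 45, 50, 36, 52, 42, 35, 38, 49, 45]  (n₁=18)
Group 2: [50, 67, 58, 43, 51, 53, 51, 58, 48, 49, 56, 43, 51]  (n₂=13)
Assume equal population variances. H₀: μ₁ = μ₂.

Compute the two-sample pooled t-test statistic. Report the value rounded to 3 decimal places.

x̄₁=39.722, s₁=7.858, n₁=18
x̄₂=52.154, s₂=6.504, n₂=13
s_p² = [17·7.858² + 12·6.504²]/29 = 53.7001
SE = √(s_p²·(1/18+1/13)) = 2.6672
t = (39.722−52.154)/2.6672 = -4.6609
df = 29

test statistic = -4.661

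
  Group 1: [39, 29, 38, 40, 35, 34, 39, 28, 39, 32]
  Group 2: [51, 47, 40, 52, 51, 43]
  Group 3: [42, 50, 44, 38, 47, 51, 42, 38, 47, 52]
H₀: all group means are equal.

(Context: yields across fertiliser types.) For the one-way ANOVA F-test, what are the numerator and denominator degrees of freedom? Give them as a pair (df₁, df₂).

k = 3 groups, N = 26 total
df = (k−1, N−k) = (3−1, 26−3) = (2, 23)

degrees of freedom = [2, 23]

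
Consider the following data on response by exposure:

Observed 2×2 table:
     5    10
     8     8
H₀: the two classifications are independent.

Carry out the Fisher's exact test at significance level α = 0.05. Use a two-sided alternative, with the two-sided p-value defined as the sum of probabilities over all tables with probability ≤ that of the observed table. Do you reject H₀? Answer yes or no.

Margins: r₁=15, r₂=16, c₁=13, c₂=18, n=31
p_obs = C(15,5)·C(16,8)/C(31,13); sum pmf over tables with pmf ≤ p_obs
p-value (two-sided) = 0.47255
At α=0.05: p ≥ α → fail to reject H₀

reject H₀: no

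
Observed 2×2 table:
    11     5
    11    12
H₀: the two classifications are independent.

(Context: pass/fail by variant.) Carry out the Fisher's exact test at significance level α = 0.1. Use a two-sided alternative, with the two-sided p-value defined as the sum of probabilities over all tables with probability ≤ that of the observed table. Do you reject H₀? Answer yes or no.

Margins: r₁=16, r₂=23, c₁=22, c₂=17, n=39
p_obs = C(16,11)·C(23,11)/C(39,22); sum pmf over tables with pmf ≤ p_obs
p-value (two-sided) = 0.32513
At α=0.1: p ≥ α → fail to reject H₀

reject H₀: no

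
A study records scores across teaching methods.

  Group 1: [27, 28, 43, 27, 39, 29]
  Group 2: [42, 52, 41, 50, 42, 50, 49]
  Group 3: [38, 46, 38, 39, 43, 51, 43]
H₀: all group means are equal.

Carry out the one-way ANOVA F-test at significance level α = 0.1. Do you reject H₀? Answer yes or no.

reject H₀: yes

Group means [32.17, 46.57, 42.57], grand mean 40.850
SSB = Σnᵢ(x̄ᵢ−x̄)² = 702.288; SSW = ΣΣ(x−x̄ᵢ)² = 514.262
MSB = 702.288/2 = 351.1440; MSW = 514.262/17 = 30.2507
F = MSB/MSW = 11.6078
df = (2, 17)
p-value (upper-tail) = 0.00066
At α=0.1: p < α → reject H₀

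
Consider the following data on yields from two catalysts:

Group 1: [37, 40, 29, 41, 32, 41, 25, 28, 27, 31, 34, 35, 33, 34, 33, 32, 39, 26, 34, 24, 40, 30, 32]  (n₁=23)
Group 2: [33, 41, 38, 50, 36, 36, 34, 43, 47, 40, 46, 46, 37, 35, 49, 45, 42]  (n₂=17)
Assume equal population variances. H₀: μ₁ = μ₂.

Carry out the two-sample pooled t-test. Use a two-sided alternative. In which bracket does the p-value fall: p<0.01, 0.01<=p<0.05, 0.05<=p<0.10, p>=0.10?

p-value bracket: p<0.01

x̄₁=32.913, s₁=5.098, n₁=23
x̄₂=41.059, s₂=5.460, n₂=17
s_p² = [22·5.098² + 16·5.460²]/38 = 27.5991
SE = √(s_p²·(1/23+1/17)) = 1.6803
t = (32.913−41.059)/1.6803 = -4.8478
df = 38
p-value (two-sided) = 0.00002
→ bracket: p<0.01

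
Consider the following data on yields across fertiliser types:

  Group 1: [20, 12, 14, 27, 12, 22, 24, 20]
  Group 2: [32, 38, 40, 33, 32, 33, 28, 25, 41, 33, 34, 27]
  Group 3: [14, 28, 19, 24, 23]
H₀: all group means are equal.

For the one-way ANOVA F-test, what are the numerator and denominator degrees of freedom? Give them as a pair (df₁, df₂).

degrees of freedom = [2, 22]

k = 3 groups, N = 25 total
df = (k−1, N−k) = (3−1, 25−3) = (2, 22)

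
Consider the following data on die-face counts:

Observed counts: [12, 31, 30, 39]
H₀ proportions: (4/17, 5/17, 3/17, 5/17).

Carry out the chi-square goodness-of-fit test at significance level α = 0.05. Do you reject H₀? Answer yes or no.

reject H₀: yes

n = 112; E_i = n·p_i = [26.35, 32.94, 19.76, 32.94]
χ² = (12−26.35)²/26.35 + (31−32.94)²/32.94 + (30−19.76)²/19.76 + (39−32.94)²/32.94 = 14.3464
df = 3
p-value (upper-tail) = 0.00247
At α=0.05: p < α → reject H₀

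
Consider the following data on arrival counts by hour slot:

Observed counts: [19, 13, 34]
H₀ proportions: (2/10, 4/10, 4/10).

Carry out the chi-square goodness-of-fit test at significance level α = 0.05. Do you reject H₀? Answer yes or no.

reject H₀: yes

n = 66; E_i = n·p_i = [13.20, 26.40, 26.40]
χ² = (19−13.20)²/13.20 + (13−26.40)²/26.40 + (34−26.40)²/26.40 = 11.5379
df = 2
p-value (upper-tail) = 0.00312
At α=0.05: p < α → reject H₀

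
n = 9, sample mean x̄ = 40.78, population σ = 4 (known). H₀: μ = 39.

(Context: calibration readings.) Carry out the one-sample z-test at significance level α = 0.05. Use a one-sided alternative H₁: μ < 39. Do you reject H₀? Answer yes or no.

SE = σ/√n = 4/√9 = 1.3333
z = (x̄−μ₀)/SE = (40.78−39)/1.3333 = 1.3350
p-value (one-sided, H₁ less) = 0.90906
At α=0.05: p ≥ α → fail to reject H₀

reject H₀: no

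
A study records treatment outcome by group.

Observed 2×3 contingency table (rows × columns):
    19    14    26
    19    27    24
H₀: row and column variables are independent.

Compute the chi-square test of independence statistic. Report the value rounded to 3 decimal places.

Row totals [59, 70], col totals [38, 41, 50], n=129
χ² = (19−17.38)²/17.38 + (14−18.75)²/18.75 + (26−22.87)²/22.87 + (19−20.62)²/20.62 + (27−22.25)²/22.25 + (24−27.13)²/27.13 = 3.2879
df = 2

test statistic = 3.288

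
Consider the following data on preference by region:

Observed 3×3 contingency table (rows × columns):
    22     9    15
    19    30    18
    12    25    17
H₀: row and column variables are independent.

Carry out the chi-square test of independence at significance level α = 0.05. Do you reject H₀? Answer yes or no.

reject H₀: yes

Row totals [46, 67, 54], col totals [53, 64, 50], n=167
χ² = (22−14.60)²/14.60 + (9−17.63)²/17.63 + (15−13.77)²/13.77 + (19−21.26)²/21.26 + (30−25.68)²/25.68 + (18−20.06)²/20.06 + (12−17.14)²/17.14 + (25−20.69)²/20.69 + (17−16.17)²/16.17 = 11.7443
df = 4
p-value (upper-tail) = 0.01936
At α=0.05: p < α → reject H₀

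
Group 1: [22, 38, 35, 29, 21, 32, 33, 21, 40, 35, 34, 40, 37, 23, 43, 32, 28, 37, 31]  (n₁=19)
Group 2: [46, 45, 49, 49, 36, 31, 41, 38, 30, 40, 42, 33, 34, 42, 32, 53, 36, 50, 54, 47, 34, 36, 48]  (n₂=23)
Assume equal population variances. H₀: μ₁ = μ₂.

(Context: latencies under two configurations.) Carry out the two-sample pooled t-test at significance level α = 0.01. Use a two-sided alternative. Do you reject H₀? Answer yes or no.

x̄₁=32.158, s₁=6.694, n₁=19
x̄₂=41.130, s₂=7.381, n₂=23
s_p² = [18·6.694² + 22·7.381²]/40 = 50.1284
SE = √(s_p²·(1/19+1/23)) = 2.1950
t = (32.158−41.130)/2.1950 = -4.0878
df = 40
p-value (two-sided) = 0.00020
At α=0.01: p < α → reject H₀

reject H₀: yes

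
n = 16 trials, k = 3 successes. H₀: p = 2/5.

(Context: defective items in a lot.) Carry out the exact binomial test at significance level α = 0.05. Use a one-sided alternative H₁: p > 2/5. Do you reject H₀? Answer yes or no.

reject H₀: no

Exact binomial: n=16, k=3, p₀=2/5=0.4000
P(X≥3) from Σ C(n,i)·p₀^i·(1−p₀)^(n−i)
p-value (one-sided, H₁ greater) = 0.98166
At α=0.05: p ≥ α → fail to reject H₀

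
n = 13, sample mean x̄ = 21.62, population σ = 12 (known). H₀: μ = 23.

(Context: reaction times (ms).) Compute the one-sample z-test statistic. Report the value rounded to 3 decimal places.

SE = σ/√n = 12/√13 = 3.3282
z = (x̄−μ₀)/SE = (21.62−23)/3.3282 = -0.4146

test statistic = -0.415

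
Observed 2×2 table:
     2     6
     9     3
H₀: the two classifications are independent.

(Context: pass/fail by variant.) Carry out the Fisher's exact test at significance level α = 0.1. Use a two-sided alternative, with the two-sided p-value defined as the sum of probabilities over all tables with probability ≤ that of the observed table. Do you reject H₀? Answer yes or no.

reject H₀: yes

Margins: r₁=8, r₂=12, c₁=11, c₂=9, n=20
p_obs = C(8,2)·C(12,9)/C(20,11); sum pmf over tables with pmf ≤ p_obs
p-value (two-sided) = 0.06478
At α=0.1: p < α → reject H₀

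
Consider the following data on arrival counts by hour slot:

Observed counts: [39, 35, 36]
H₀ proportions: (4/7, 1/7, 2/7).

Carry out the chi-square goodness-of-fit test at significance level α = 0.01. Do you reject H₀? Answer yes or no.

n = 110; E_i = n·p_i = [62.86, 15.71, 31.43]
χ² = (39−62.86)²/62.86 + (35−15.71)²/15.71 + (36−31.43)²/31.43 = 33.3886
df = 2
p-value (upper-tail) = 0.00000
At α=0.01: p < α → reject H₀

reject H₀: yes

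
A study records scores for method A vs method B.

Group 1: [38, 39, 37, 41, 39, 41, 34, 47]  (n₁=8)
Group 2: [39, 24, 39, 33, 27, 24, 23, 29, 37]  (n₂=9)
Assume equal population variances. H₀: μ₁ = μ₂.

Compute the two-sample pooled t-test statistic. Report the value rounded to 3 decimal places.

test statistic = 3.367

x̄₁=39.500, s₁=3.780, n₁=8
x̄₂=30.556, s₂=6.598, n₂=9
s_p² = [7·3.780² + 8·6.598²]/15 = 29.8815
SE = √(s_p²·(1/8+1/9)) = 2.6562
t = (39.500−30.556)/2.6562 = 3.3674
df = 15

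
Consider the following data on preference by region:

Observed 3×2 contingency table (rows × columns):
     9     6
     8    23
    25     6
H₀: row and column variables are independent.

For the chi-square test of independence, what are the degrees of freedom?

df = (r−1)(c−1) = (3−1)·(2−1) = 2

degrees of freedom = 2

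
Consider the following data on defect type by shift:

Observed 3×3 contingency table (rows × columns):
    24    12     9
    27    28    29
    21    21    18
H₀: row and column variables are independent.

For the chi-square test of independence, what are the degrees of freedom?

degrees of freedom = 4

df = (r−1)(c−1) = (3−1)·(3−1) = 4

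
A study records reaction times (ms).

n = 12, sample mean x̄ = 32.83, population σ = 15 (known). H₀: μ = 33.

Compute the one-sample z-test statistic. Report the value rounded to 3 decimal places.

SE = σ/√n = 15/√12 = 4.3301
z = (x̄−μ₀)/SE = (32.83−33)/4.3301 = -0.0393

test statistic = -0.039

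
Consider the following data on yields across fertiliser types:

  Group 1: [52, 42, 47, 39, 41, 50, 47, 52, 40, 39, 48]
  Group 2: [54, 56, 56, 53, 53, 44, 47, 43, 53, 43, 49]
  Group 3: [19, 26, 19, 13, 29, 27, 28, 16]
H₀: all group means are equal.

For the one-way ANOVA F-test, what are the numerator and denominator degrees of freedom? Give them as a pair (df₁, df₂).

k = 3 groups, N = 30 total
df = (k−1, N−k) = (3−1, 30−3) = (2, 27)

degrees of freedom = [2, 27]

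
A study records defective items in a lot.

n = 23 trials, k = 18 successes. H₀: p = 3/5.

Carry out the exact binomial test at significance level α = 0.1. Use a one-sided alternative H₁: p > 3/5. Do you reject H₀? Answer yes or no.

Exact binomial: n=23, k=18, p₀=3/5=0.6000
P(X≥18) from Σ C(n,i)·p₀^i·(1−p₀)^(n−i)
p-value (one-sided, H₁ greater) = 0.05397
At α=0.1: p < α → reject H₀

reject H₀: yes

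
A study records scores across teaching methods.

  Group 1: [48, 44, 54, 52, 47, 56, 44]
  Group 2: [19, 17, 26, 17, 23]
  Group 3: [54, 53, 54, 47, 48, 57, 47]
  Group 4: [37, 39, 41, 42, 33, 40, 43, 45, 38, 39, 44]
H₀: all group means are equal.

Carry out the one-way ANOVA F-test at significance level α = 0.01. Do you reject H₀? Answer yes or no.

reject H₀: yes

Group means [49.29, 20.40, 51.43, 40.09], grand mean 41.600
SSB = Σnᵢ(x̄ᵢ−x̄)² = 3361.948; SSW = ΣΣ(x−x̄ᵢ)² = 417.252
MSB = 3361.948/3 = 1120.6494; MSW = 417.252/26 = 16.0482
F = MSB/MSW = 69.8304
df = (3, 26)
p-value (upper-tail) = 0.00000
At α=0.01: p < α → reject H₀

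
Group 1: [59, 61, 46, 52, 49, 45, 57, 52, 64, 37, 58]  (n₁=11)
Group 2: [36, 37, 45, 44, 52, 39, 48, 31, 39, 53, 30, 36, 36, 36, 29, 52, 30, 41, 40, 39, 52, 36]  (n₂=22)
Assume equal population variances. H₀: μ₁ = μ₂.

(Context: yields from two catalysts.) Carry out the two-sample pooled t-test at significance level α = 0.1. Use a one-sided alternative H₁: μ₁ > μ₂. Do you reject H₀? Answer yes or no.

reject H₀: yes

x̄₁=52.727, s₁=8.051, n₁=11
x̄₂=40.045, s₂=7.562, n₂=22
s_p² = [10·8.051² + 21·7.562²]/31 = 59.6496
SE = √(s_p²·(1/11+1/22)) = 2.8520
t = (52.727−40.045)/2.8520 = 4.4466
df = 31
p-value (one-sided, H₁ greater) = 0.00005
At α=0.1: p < α → reject H₀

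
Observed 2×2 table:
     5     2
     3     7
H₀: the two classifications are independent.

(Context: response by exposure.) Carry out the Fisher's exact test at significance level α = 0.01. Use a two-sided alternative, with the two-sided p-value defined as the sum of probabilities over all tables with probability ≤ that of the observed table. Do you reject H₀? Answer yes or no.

reject H₀: no

Margins: r₁=7, r₂=10, c₁=8, c₂=9, n=17
p_obs = C(7,5)·C(10,3)/C(17,8); sum pmf over tables with pmf ≤ p_obs
p-value (two-sided) = 0.15343
At α=0.01: p ≥ α → fail to reject H₀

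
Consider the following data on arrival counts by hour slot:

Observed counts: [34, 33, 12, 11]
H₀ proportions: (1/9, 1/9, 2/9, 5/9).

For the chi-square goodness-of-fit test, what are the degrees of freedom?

degrees of freedom = 3

df = k − 1 = 4 − 1 = 3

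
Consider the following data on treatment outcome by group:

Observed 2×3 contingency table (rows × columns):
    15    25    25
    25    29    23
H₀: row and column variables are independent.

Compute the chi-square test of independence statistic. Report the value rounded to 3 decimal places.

Row totals [65, 77], col totals [40, 54, 48], n=142
χ² = (15−18.31)²/18.31 + (25−24.72)²/24.72 + (25−21.97)²/21.97 + (25−21.69)²/21.69 + (29−29.28)²/29.28 + (23−26.03)²/26.03 = 1.8790
df = 2

test statistic = 1.879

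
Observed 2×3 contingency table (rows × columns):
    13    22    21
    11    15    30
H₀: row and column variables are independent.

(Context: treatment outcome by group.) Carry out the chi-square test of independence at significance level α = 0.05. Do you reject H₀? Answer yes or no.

Row totals [56, 56], col totals [24, 37, 51], n=112
χ² = (13−12.00)²/12.00 + (22−18.50)²/18.50 + (21−25.50)²/25.50 + (11−12.00)²/12.00 + (15−18.50)²/18.50 + (30−25.50)²/25.50 = 3.0792
df = 2
p-value (upper-tail) = 0.21446
At α=0.05: p ≥ α → fail to reject H₀

reject H₀: no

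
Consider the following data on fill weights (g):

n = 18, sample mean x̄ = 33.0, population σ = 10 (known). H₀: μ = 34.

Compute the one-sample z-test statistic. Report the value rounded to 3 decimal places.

SE = σ/√n = 10/√18 = 2.3570
z = (x̄−μ₀)/SE = (33.0−34)/2.3570 = -0.4243

test statistic = -0.424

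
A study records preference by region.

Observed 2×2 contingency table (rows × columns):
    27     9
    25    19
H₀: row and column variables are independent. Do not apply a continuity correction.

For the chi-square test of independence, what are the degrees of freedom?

df = (r−1)(c−1) = (2−1)·(2−1) = 1

degrees of freedom = 1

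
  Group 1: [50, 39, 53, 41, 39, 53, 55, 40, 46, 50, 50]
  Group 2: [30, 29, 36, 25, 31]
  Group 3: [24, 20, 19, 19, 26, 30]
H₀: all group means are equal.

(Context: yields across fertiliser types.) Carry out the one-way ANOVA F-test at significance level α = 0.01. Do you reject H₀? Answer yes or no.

reject H₀: yes

Group means [46.91, 30.20, 23.00], grand mean 36.591
SSB = Σnᵢ(x̄ᵢ−x̄)² = 2483.609; SSW = ΣΣ(x−x̄ᵢ)² = 539.709
MSB = 2483.609/2 = 1241.8045; MSW = 539.709/19 = 28.4057
F = MSB/MSW = 43.7167
df = (2, 19)
p-value (upper-tail) = 0.00000
At α=0.01: p < α → reject H₀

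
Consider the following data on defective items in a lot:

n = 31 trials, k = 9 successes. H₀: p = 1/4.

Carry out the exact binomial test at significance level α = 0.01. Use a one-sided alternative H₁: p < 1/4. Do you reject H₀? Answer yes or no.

Exact binomial: n=31, k=9, p₀=1/4=0.2500
P(X≤9) from Σ C(n,i)·p₀^i·(1−p₀)^(n−i)
p-value (one-sided, H₁ less) = 0.77095
At α=0.01: p ≥ α → fail to reject H₀

reject H₀: no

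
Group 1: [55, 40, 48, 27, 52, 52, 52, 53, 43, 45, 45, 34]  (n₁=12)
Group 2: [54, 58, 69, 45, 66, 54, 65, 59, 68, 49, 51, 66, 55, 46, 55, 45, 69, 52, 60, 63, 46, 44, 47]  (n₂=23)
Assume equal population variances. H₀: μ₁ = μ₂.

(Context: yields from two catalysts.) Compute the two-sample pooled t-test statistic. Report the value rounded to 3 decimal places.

x̄₁=45.500, s₁=8.480, n₁=12
x̄₂=55.913, s₂=8.549, n₂=23
s_p² = [11·8.480² + 22·8.549²]/33 = 72.6917
SE = √(s_p²·(1/12+1/23)) = 3.0361
t = (45.500−55.913)/3.0361 = -3.4297
df = 33

test statistic = -3.430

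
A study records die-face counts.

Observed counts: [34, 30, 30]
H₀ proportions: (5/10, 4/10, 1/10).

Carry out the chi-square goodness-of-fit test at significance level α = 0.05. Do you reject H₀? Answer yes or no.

reject H₀: yes

n = 94; E_i = n·p_i = [47.00, 37.60, 9.40]
χ² = (34−47.00)²/47.00 + (30−37.60)²/37.60 + (30−9.40)²/9.40 = 50.2766
df = 2
p-value (upper-tail) = 0.00000
At α=0.05: p < α → reject H₀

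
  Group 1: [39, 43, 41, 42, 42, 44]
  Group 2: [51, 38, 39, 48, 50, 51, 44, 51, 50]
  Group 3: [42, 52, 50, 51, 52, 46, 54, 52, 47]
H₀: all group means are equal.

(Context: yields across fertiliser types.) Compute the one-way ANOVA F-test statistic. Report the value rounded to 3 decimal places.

test statistic = 6.435

Group means [41.83, 46.89, 49.56], grand mean 46.625
SSB = Σnᵢ(x̄ᵢ−x̄)² = 215.681; SSW = ΣΣ(x−x̄ᵢ)² = 351.944
MSB = 215.681/2 = 107.8403; MSW = 351.944/21 = 16.7593
F = MSB/MSW = 6.4347
df = (2, 21)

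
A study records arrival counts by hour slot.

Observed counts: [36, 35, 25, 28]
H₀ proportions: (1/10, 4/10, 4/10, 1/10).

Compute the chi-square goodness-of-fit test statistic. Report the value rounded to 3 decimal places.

n = 124; E_i = n·p_i = [12.40, 49.60, 49.60, 12.40]
χ² = (36−12.40)²/12.40 + (35−49.60)²/49.60 + (25−49.60)²/49.60 + (28−12.40)²/12.40 = 81.0403
df = 3

test statistic = 81.040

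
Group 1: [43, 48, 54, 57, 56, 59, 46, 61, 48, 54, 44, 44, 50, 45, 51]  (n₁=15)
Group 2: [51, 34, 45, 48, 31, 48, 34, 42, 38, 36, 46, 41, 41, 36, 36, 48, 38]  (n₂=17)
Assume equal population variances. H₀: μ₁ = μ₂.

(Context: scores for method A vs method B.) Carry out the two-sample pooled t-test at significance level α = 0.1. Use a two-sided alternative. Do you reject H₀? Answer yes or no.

x̄₁=50.667, s₁=5.876, n₁=15
x̄₂=40.765, s₂=6.016, n₂=17
s_p² = [14·5.876² + 16·6.016²]/30 = 35.4131
SE = √(s_p²·(1/15+1/17)) = 2.1081
t = (50.667−40.765)/2.1081 = 4.6972
df = 30
p-value (two-sided) = 0.00005
At α=0.1: p < α → reject H₀

reject H₀: yes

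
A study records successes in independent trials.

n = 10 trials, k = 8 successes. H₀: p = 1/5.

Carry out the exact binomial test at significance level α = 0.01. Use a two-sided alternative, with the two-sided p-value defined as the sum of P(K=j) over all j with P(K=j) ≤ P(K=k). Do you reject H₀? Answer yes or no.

Exact binomial: n=10, k=8, p₀=1/5=0.2000
P(X=j) = C(n,j)·p₀^j·(1−p₀)^(n−j); p = Σ P(X=j) over j with P(X=j) ≤ P(X=8)
p-value (two-sided) = 0.00008
At α=0.01: p < α → reject H₀

reject H₀: yes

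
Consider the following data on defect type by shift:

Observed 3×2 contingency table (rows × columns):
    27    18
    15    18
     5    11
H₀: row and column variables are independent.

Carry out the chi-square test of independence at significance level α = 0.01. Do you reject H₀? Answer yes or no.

Row totals [45, 33, 16], col totals [47, 47], n=94
χ² = (27−22.50)²/22.50 + (18−22.50)²/22.50 + (15−16.50)²/16.50 + (18−16.50)²/16.50 + (5−8.00)²/8.00 + (11−8.00)²/8.00 = 4.3227
df = 2
p-value (upper-tail) = 0.11517
At α=0.01: p ≥ α → fail to reject H₀

reject H₀: no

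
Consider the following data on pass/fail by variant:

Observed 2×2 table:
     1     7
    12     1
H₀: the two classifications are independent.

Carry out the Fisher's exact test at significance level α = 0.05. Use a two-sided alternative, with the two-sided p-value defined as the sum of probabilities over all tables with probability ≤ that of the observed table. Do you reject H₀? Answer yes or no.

Margins: r₁=8, r₂=13, c₁=13, c₂=8, n=21
p_obs = C(8,1)·C(13,12)/C(21,13); sum pmf over tables with pmf ≤ p_obs
p-value (two-sided) = 0.00052
At α=0.05: p < α → reject H₀

reject H₀: yes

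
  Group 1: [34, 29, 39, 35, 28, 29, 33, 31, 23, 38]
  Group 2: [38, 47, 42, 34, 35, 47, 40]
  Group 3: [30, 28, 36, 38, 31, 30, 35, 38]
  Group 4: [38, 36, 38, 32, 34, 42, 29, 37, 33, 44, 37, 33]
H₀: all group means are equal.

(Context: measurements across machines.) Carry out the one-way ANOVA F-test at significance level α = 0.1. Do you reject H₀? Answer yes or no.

Group means [31.90, 40.43, 33.25, 36.08], grand mean 35.162
SSB = Σnᵢ(x̄ᵢ−x̄)² = 339.996; SSW = ΣΣ(x−x̄ᵢ)² = 687.031
MSB = 339.996/3 = 113.3320; MSW = 687.031/33 = 20.8191
F = MSB/MSW = 5.4437
df = (3, 33)
p-value (upper-tail) = 0.00374
At α=0.1: p < α → reject H₀

reject H₀: yes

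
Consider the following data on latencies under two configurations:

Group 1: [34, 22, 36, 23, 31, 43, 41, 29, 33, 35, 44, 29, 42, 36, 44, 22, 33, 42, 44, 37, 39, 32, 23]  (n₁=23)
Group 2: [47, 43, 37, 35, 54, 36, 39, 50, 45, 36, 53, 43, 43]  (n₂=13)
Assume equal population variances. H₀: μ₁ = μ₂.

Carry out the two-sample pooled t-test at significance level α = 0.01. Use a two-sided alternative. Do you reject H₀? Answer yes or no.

x̄₁=34.522, s₁=7.354, n₁=23
x̄₂=43.154, s₂=6.479, n₂=13
s_p² = [22·7.354² + 12·6.479²]/34 = 49.8068
SE = √(s_p²·(1/23+1/13)) = 2.4488
t = (34.522−43.154)/2.4488 = -3.5250
df = 34
p-value (two-sided) = 0.00123
At α=0.01: p < α → reject H₀

reject H₀: yes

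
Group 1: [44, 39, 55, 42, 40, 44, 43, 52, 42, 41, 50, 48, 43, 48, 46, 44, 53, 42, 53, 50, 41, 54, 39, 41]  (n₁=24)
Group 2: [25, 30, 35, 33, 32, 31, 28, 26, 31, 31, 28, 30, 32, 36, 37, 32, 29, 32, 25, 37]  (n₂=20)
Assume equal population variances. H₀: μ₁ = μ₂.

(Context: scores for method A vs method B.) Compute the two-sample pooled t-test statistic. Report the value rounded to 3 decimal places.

test statistic = 10.746

x̄₁=45.583, s₁=5.115, n₁=24
x̄₂=31.000, s₂=3.569, n₂=20
s_p² = [23·5.115² + 19·3.569²]/42 = 20.0913
SE = √(s_p²·(1/24+1/20)) = 1.3571
t = (45.583−31.000)/1.3571 = 10.7460
df = 42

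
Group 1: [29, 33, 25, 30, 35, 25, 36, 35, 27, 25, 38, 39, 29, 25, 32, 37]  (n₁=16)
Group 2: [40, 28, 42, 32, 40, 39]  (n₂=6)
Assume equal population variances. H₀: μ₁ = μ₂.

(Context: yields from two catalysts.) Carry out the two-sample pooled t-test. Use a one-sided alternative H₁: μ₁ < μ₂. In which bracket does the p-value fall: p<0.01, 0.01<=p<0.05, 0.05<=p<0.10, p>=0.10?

x̄₁=31.250, s₁=5.027, n₁=16
x̄₂=36.833, s₂=5.529, n₂=6
s_p² = [15·5.027² + 5·5.529²]/20 = 26.5917
SE = √(s_p²·(1/16+1/6)) = 2.4686
t = (31.250−36.833)/2.4686 = -2.2618
df = 20
p-value (one-sided, H₁ less) = 0.01750
→ bracket: 0.01<=p<0.05

p-value bracket: 0.01<=p<0.05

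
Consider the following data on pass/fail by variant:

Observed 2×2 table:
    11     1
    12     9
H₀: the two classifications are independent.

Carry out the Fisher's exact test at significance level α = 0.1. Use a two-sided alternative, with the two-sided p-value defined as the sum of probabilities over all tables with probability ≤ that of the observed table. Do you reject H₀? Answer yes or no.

reject H₀: yes

Margins: r₁=12, r₂=21, c₁=23, c₂=10, n=33
p_obs = C(12,11)·C(21,12)/C(33,23); sum pmf over tables with pmf ≤ p_obs
p-value (two-sided) = 0.05447
At α=0.1: p < α → reject H₀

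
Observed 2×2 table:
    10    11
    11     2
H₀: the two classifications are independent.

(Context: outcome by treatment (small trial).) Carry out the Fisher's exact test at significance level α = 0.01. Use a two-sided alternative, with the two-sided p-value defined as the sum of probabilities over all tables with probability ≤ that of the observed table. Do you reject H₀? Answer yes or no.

Margins: r₁=21, r₂=13, c₁=21, c₂=13, n=34
p_obs = C(21,10)·C(13,11)/C(34,21); sum pmf over tables with pmf ≤ p_obs
p-value (two-sided) = 0.06724
At α=0.01: p ≥ α → fail to reject H₀

reject H₀: no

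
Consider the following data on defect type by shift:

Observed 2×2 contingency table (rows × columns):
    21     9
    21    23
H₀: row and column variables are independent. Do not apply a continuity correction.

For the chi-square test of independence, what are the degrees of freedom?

degrees of freedom = 1

df = (r−1)(c−1) = (2−1)·(2−1) = 1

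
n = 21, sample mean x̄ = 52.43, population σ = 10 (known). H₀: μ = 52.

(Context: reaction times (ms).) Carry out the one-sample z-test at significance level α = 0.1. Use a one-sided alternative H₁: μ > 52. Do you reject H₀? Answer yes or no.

SE = σ/√n = 10/√21 = 2.1822
z = (x̄−μ₀)/SE = (52.43−52)/2.1822 = 0.1971
p-value (one-sided, H₁ greater) = 0.42189
At α=0.1: p ≥ α → fail to reject H₀

reject H₀: no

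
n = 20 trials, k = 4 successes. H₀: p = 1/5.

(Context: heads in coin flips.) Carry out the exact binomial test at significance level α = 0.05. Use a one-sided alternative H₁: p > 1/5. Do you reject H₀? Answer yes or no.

Exact binomial: n=20, k=4, p₀=1/5=0.2000
P(X≥4) from Σ C(n,i)·p₀^i·(1−p₀)^(n−i)
p-value (one-sided, H₁ greater) = 0.58855
At α=0.05: p ≥ α → fail to reject H₀

reject H₀: no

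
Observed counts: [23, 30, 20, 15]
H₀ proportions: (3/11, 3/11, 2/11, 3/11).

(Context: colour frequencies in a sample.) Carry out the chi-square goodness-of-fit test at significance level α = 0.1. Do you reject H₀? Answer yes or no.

n = 88; E_i = n·p_i = [24.00, 24.00, 16.00, 24.00]
χ² = (23−24.00)²/24.00 + (30−24.00)²/24.00 + (20−16.00)²/16.00 + (15−24.00)²/24.00 = 5.9167
df = 3
p-value (upper-tail) = 0.11574
At α=0.1: p ≥ α → fail to reject H₀

reject H₀: no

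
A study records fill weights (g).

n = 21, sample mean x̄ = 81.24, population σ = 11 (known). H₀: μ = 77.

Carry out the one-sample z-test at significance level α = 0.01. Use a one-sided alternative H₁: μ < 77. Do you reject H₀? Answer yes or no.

reject H₀: no

SE = σ/√n = 11/√21 = 2.4004
z = (x̄−μ₀)/SE = (81.24−77)/2.4004 = 1.7664
p-value (one-sided, H₁ less) = 0.96133
At α=0.01: p ≥ α → fail to reject H₀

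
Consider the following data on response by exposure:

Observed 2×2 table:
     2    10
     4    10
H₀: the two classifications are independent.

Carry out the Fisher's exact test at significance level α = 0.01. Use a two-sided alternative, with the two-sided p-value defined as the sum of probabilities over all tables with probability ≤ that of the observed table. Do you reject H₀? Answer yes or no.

reject H₀: no

Margins: r₁=12, r₂=14, c₁=6, c₂=20, n=26
p_obs = C(12,2)·C(14,4)/C(26,6); sum pmf over tables with pmf ≤ p_obs
p-value (two-sided) = 0.65217
At α=0.01: p ≥ α → fail to reject H₀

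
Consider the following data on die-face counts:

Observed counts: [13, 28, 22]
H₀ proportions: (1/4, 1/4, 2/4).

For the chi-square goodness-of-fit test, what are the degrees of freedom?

df = k − 1 = 3 − 1 = 2

degrees of freedom = 2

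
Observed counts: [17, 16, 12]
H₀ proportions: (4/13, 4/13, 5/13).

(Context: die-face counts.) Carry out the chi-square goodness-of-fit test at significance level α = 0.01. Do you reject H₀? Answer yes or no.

n = 45; E_i = n·p_i = [13.85, 13.85, 17.31]
χ² = (17−13.85)²/13.85 + (16−13.85)²/13.85 + (12−17.31)²/17.31 = 2.6811
df = 2
p-value (upper-tail) = 0.26170
At α=0.01: p ≥ α → fail to reject H₀

reject H₀: no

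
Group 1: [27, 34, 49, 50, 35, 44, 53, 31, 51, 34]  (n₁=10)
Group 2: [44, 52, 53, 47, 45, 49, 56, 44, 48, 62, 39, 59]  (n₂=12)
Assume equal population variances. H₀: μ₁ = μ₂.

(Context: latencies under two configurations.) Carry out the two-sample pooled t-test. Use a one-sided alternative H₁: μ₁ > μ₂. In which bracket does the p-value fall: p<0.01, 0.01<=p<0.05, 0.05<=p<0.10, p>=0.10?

p-value bracket: p>=0.10

x̄₁=40.800, s₁=9.589, n₁=10
x̄₂=49.833, s₂=6.780, n₂=12
s_p² = [9·9.589² + 11·6.780²]/20 = 66.6633
SE = √(s_p²·(1/10+1/12)) = 3.4959
t = (40.800−49.833)/3.4959 = -2.5839
df = 20
p-value (one-sided, H₁ greater) = 0.99113
→ bracket: p>=0.10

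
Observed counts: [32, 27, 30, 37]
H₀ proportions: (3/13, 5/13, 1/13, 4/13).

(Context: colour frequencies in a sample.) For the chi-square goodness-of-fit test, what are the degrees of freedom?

df = k − 1 = 4 − 1 = 3

degrees of freedom = 3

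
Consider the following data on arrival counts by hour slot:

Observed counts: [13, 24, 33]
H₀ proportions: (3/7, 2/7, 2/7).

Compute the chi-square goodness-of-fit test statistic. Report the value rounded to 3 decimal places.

n = 70; E_i = n·p_i = [30.00, 20.00, 20.00]
χ² = (13−30.00)²/30.00 + (24−20.00)²/20.00 + (33−20.00)²/20.00 = 18.8833
df = 2

test statistic = 18.883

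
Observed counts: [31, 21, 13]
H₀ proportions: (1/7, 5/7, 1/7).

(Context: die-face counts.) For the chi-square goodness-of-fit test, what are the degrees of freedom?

df = k − 1 = 3 − 1 = 2

degrees of freedom = 2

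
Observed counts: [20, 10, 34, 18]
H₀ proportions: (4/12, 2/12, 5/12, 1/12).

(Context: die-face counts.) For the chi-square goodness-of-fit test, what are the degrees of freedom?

degrees of freedom = 3

df = k − 1 = 4 − 1 = 3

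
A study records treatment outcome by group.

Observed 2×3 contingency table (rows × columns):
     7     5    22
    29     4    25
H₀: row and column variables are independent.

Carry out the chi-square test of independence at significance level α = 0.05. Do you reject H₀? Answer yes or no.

reject H₀: yes

Row totals [34, 58], col totals [36, 9, 47], n=92
χ² = (7−13.30)²/13.30 + (5−3.33)²/3.33 + (22−17.37)²/17.37 + (29−22.70)²/22.70 + (4−5.67)²/5.67 + (25−29.63)²/29.63 = 8.0328
df = 2
p-value (upper-tail) = 0.01802
At α=0.05: p < α → reject H₀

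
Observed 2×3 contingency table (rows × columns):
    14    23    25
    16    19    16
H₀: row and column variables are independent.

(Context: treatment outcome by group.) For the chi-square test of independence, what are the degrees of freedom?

degrees of freedom = 2

df = (r−1)(c−1) = (2−1)·(3−1) = 2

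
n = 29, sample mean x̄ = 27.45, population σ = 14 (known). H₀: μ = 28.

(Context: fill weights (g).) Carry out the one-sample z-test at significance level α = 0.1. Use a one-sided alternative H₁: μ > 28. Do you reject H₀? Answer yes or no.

reject H₀: no

SE = σ/√n = 14/√29 = 2.5997
z = (x̄−μ₀)/SE = (27.45−28)/2.5997 = -0.2116
p-value (one-sided, H₁ greater) = 0.58377
At α=0.1: p ≥ α → fail to reject H₀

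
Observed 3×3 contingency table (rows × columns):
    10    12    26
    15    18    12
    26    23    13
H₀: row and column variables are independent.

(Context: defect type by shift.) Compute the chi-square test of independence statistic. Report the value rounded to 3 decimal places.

test statistic = 15.260

Row totals [48, 45, 62], col totals [51, 53, 51], n=155
χ² = (10−15.79)²/15.79 + (12−16.41)²/16.41 + (26−15.79)²/15.79 + (15−14.81)²/14.81 + (18−15.39)²/15.39 + (12−14.81)²/14.81 + (26−20.40)²/20.40 + (23−21.20)²/21.20 + (13−20.40)²/20.40 = 15.2601
df = 4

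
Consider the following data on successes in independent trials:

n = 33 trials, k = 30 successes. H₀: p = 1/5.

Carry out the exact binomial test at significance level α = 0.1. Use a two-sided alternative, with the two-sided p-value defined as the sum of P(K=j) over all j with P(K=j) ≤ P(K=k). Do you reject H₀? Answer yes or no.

reject H₀: yes

Exact binomial: n=33, k=30, p₀=1/5=0.2000
P(X=j) = C(n,j)·p₀^j·(1−p₀)^(n−j); p = Σ P(X=j) over j with P(X=j) ≤ P(X=30)
p-value (two-sided) = 0.00000
At α=0.1: p < α → reject H₀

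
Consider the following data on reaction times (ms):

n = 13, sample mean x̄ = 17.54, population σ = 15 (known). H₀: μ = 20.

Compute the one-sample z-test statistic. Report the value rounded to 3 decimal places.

test statistic = -0.591

SE = σ/√n = 15/√13 = 4.1603
z = (x̄−μ₀)/SE = (17.54−20)/4.1603 = -0.5913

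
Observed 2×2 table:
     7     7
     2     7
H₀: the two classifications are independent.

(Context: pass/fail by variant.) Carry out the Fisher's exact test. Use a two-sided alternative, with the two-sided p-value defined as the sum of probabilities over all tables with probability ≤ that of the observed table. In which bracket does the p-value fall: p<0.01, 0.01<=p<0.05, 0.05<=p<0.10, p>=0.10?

Margins: r₁=14, r₂=9, c₁=9, c₂=14, n=23
p_obs = C(14,7)·C(9,2)/C(23,9); sum pmf over tables with pmf ≤ p_obs
p-value (two-sided) = 0.22829
→ bracket: p>=0.10

p-value bracket: p>=0.10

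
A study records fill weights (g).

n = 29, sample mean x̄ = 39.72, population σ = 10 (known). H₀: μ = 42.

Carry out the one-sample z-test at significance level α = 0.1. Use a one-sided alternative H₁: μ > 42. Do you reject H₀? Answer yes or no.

SE = σ/√n = 10/√29 = 1.8570
z = (x̄−μ₀)/SE = (39.72−42)/1.8570 = -1.2278
p-value (one-sided, H₁ greater) = 0.89024
At α=0.1: p ≥ α → fail to reject H₀

reject H₀: no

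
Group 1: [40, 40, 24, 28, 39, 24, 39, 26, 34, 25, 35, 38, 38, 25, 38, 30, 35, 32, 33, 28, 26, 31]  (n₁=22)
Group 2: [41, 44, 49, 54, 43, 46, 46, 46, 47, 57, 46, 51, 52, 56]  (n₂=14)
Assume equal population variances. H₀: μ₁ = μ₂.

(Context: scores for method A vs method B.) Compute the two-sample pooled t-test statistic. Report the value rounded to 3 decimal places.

x̄₁=32.182, s₁=5.737, n₁=22
x̄₂=48.429, s₂=4.894, n₂=14
s_p² = [21·5.737² + 13·4.894²]/34 = 29.4912
SE = √(s_p²·(1/22+1/14)) = 1.8566
t = (32.182−48.429)/1.8566 = -8.7507
df = 34

test statistic = -8.751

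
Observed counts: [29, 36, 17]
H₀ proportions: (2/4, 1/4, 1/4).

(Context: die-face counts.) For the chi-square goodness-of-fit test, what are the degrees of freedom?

degrees of freedom = 2

df = k − 1 = 3 − 1 = 2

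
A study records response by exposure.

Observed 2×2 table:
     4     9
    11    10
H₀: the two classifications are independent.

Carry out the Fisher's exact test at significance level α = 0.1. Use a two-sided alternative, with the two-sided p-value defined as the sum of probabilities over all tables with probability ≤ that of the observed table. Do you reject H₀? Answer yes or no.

Margins: r₁=13, r₂=21, c₁=15, c₂=19, n=34
p_obs = C(13,4)·C(21,11)/C(34,15); sum pmf over tables with pmf ≤ p_obs
p-value (two-sided) = 0.29551
At α=0.1: p ≥ α → fail to reject H₀

reject H₀: no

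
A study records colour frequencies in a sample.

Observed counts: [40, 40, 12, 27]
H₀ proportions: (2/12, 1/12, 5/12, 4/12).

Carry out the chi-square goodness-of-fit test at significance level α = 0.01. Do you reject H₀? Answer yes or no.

reject H₀: yes

n = 119; E_i = n·p_i = [19.83, 9.92, 49.58, 39.67]
χ² = (40−19.83)²/19.83 + (40−9.92)²/9.92 + (12−49.58)²/49.58 + (27−39.67)²/39.67 = 144.2992
df = 3
p-value (upper-tail) = 0.00000
At α=0.01: p < α → reject H₀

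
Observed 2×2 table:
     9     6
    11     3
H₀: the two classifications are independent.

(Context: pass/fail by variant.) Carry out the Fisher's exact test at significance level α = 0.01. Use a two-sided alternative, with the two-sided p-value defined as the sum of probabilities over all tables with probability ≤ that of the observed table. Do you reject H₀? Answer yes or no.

reject H₀: no

Margins: r₁=15, r₂=14, c₁=20, c₂=9, n=29
p_obs = C(15,9)·C(14,11)/C(29,20); sum pmf over tables with pmf ≤ p_obs
p-value (two-sided) = 0.42699
At α=0.01: p ≥ α → fail to reject H₀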